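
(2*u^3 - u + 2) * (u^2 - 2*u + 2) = 2*u^5 - 4*u^4 + 3*u^3 + 4*u^2 - 6*u + 4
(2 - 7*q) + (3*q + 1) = 3 - 4*q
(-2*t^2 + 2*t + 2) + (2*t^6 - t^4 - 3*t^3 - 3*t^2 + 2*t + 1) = 2*t^6 - t^4 - 3*t^3 - 5*t^2 + 4*t + 3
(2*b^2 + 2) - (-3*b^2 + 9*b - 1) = 5*b^2 - 9*b + 3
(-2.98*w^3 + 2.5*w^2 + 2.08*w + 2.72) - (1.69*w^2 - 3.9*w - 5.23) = -2.98*w^3 + 0.81*w^2 + 5.98*w + 7.95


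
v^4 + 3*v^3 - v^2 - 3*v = v*(v - 1)*(v + 1)*(v + 3)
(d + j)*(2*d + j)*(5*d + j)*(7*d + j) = 70*d^4 + 129*d^3*j + 73*d^2*j^2 + 15*d*j^3 + j^4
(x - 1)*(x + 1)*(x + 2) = x^3 + 2*x^2 - x - 2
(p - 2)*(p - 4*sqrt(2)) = p^2 - 4*sqrt(2)*p - 2*p + 8*sqrt(2)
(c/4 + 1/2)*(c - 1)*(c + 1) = c^3/4 + c^2/2 - c/4 - 1/2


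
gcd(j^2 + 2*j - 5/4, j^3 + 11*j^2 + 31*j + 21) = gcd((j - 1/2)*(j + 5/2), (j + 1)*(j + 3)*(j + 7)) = 1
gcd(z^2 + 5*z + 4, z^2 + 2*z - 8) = z + 4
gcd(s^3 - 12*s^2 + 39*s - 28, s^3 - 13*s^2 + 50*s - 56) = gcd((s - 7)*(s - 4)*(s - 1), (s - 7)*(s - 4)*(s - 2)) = s^2 - 11*s + 28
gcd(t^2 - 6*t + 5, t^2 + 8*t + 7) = 1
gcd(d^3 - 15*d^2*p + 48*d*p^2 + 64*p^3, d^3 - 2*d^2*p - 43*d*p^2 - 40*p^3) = -d^2 + 7*d*p + 8*p^2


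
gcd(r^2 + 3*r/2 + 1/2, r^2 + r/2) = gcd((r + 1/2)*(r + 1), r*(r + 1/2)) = r + 1/2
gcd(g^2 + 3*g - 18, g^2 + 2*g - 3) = 1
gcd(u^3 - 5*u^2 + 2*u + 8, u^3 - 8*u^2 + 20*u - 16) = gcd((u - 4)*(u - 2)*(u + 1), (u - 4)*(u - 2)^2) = u^2 - 6*u + 8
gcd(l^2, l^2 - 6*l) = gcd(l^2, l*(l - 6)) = l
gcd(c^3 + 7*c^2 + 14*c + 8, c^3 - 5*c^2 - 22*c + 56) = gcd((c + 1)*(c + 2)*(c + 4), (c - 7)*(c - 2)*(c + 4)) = c + 4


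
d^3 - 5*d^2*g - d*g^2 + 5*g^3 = (d - 5*g)*(d - g)*(d + g)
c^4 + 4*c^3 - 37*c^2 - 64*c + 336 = (c - 4)*(c - 3)*(c + 4)*(c + 7)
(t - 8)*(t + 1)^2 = t^3 - 6*t^2 - 15*t - 8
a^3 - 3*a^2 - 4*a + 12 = (a - 3)*(a - 2)*(a + 2)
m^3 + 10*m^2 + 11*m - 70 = (m - 2)*(m + 5)*(m + 7)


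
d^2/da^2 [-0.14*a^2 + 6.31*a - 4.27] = -0.280000000000000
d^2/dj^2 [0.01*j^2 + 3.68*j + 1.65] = 0.0200000000000000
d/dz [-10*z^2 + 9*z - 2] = 9 - 20*z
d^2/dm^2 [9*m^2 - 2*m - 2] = 18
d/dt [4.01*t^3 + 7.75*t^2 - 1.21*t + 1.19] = 12.03*t^2 + 15.5*t - 1.21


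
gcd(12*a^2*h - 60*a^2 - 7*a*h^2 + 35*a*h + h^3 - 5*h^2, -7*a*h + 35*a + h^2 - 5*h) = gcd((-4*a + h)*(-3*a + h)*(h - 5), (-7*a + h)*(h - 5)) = h - 5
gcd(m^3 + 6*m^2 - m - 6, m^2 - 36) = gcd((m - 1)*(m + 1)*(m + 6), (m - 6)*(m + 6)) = m + 6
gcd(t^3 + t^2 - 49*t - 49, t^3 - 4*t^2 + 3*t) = 1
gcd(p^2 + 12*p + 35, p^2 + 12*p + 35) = p^2 + 12*p + 35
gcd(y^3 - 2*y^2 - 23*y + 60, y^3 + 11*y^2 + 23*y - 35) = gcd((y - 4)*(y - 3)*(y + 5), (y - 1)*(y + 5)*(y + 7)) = y + 5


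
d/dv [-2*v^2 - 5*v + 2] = -4*v - 5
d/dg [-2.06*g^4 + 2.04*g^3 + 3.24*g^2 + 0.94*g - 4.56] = -8.24*g^3 + 6.12*g^2 + 6.48*g + 0.94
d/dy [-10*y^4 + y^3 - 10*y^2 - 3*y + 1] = -40*y^3 + 3*y^2 - 20*y - 3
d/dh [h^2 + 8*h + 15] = 2*h + 8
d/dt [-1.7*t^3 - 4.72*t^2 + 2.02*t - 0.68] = -5.1*t^2 - 9.44*t + 2.02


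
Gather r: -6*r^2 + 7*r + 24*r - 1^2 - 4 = -6*r^2 + 31*r - 5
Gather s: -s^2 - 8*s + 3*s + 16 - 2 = -s^2 - 5*s + 14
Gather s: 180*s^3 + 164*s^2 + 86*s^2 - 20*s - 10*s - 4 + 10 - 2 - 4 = 180*s^3 + 250*s^2 - 30*s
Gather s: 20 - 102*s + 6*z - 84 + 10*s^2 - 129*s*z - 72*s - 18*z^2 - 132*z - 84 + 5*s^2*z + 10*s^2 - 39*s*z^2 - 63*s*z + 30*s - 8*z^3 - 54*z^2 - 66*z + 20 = s^2*(5*z + 20) + s*(-39*z^2 - 192*z - 144) - 8*z^3 - 72*z^2 - 192*z - 128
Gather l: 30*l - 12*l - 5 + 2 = 18*l - 3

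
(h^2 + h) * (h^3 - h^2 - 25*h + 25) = h^5 - 26*h^3 + 25*h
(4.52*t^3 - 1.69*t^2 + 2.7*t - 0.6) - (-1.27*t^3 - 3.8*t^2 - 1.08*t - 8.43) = 5.79*t^3 + 2.11*t^2 + 3.78*t + 7.83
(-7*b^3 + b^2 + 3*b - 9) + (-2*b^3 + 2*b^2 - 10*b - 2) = -9*b^3 + 3*b^2 - 7*b - 11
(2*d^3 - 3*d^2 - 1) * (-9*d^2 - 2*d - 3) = -18*d^5 + 23*d^4 + 18*d^2 + 2*d + 3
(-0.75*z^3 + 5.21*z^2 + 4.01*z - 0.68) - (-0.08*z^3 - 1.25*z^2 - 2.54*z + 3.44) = -0.67*z^3 + 6.46*z^2 + 6.55*z - 4.12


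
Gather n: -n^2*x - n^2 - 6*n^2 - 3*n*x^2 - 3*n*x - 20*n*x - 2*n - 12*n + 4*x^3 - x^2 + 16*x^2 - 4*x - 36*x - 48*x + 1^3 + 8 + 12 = n^2*(-x - 7) + n*(-3*x^2 - 23*x - 14) + 4*x^3 + 15*x^2 - 88*x + 21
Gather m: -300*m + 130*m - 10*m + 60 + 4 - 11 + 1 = 54 - 180*m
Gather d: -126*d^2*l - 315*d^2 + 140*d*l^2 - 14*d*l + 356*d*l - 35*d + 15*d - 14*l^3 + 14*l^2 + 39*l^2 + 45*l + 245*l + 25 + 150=d^2*(-126*l - 315) + d*(140*l^2 + 342*l - 20) - 14*l^3 + 53*l^2 + 290*l + 175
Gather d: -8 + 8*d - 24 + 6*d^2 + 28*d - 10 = 6*d^2 + 36*d - 42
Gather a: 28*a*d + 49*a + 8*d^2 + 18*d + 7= a*(28*d + 49) + 8*d^2 + 18*d + 7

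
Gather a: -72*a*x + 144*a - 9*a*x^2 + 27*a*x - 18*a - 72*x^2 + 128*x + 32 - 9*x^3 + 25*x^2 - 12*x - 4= a*(-9*x^2 - 45*x + 126) - 9*x^3 - 47*x^2 + 116*x + 28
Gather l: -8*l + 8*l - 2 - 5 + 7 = 0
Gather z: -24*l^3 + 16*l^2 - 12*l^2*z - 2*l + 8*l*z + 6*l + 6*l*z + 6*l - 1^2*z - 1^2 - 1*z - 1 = -24*l^3 + 16*l^2 + 10*l + z*(-12*l^2 + 14*l - 2) - 2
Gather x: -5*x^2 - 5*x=-5*x^2 - 5*x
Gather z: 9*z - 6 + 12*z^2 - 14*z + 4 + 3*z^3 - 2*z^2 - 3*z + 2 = 3*z^3 + 10*z^2 - 8*z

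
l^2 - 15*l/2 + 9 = (l - 6)*(l - 3/2)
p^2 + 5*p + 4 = (p + 1)*(p + 4)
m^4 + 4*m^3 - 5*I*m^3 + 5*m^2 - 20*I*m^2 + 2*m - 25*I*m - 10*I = (m + 2)*(m - 5*I)*(-I*m - I)*(I*m + I)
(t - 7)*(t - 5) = t^2 - 12*t + 35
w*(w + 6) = w^2 + 6*w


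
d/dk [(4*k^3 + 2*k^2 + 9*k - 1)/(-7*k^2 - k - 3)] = (-28*k^4 - 8*k^3 + 25*k^2 - 26*k - 28)/(49*k^4 + 14*k^3 + 43*k^2 + 6*k + 9)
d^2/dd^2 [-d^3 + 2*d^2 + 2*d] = 4 - 6*d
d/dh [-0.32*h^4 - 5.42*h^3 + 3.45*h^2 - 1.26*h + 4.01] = -1.28*h^3 - 16.26*h^2 + 6.9*h - 1.26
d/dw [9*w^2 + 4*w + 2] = 18*w + 4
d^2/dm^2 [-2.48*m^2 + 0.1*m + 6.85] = -4.96000000000000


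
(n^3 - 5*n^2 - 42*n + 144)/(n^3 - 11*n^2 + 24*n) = (n + 6)/n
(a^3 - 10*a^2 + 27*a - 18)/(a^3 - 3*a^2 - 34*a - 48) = (-a^3 + 10*a^2 - 27*a + 18)/(-a^3 + 3*a^2 + 34*a + 48)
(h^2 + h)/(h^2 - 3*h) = (h + 1)/(h - 3)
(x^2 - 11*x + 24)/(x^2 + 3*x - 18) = (x - 8)/(x + 6)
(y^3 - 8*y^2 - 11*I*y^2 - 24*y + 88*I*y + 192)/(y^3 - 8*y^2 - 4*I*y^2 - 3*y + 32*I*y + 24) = (y - 8*I)/(y - I)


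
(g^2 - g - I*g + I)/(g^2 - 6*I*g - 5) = (g - 1)/(g - 5*I)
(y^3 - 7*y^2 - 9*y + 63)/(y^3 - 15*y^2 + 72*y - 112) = (y^2 - 9)/(y^2 - 8*y + 16)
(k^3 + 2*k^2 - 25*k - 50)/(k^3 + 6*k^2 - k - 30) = (k^2 - 3*k - 10)/(k^2 + k - 6)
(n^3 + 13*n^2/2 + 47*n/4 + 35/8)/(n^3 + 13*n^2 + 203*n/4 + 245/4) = (n + 1/2)/(n + 7)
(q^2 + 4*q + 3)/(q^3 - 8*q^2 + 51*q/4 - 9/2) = 4*(q^2 + 4*q + 3)/(4*q^3 - 32*q^2 + 51*q - 18)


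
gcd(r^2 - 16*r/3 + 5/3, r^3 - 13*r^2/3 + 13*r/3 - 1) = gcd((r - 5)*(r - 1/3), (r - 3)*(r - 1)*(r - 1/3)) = r - 1/3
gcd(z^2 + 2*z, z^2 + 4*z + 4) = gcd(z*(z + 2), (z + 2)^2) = z + 2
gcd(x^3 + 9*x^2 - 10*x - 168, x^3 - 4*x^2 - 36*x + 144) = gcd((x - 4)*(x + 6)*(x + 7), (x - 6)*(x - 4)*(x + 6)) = x^2 + 2*x - 24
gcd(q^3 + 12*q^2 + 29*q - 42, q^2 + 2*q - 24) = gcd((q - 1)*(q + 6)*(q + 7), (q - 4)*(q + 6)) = q + 6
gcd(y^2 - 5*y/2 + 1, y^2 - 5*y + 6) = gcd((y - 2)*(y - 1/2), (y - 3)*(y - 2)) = y - 2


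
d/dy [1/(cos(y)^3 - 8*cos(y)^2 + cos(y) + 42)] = (3*cos(y)^2 - 16*cos(y) + 1)*sin(y)/(cos(y)^3 - 8*cos(y)^2 + cos(y) + 42)^2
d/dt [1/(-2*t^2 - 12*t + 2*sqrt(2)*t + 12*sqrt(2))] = (t - sqrt(2)/2 + 3)/(t^2 - sqrt(2)*t + 6*t - 6*sqrt(2))^2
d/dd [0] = 0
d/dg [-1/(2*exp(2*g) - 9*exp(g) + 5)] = (4*exp(g) - 9)*exp(g)/(2*exp(2*g) - 9*exp(g) + 5)^2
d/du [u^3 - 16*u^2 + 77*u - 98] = 3*u^2 - 32*u + 77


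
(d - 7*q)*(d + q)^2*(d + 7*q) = d^4 + 2*d^3*q - 48*d^2*q^2 - 98*d*q^3 - 49*q^4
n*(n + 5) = n^2 + 5*n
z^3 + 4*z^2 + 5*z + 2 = (z + 1)^2*(z + 2)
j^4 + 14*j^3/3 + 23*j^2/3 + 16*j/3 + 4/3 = (j + 2/3)*(j + 1)^2*(j + 2)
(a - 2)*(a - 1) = a^2 - 3*a + 2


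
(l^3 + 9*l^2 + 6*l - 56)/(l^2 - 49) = (l^2 + 2*l - 8)/(l - 7)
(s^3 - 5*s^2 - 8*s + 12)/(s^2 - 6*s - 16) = (s^2 - 7*s + 6)/(s - 8)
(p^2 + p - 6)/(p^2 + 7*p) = (p^2 + p - 6)/(p*(p + 7))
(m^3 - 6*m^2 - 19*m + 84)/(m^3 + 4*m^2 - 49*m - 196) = (m - 3)/(m + 7)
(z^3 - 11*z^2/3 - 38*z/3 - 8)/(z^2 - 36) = (3*z^2 + 7*z + 4)/(3*(z + 6))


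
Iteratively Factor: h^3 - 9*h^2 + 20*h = (h)*(h^2 - 9*h + 20) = h*(h - 5)*(h - 4)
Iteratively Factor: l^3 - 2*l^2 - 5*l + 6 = (l - 3)*(l^2 + l - 2) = (l - 3)*(l - 1)*(l + 2)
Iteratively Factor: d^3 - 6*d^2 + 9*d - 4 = (d - 4)*(d^2 - 2*d + 1) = (d - 4)*(d - 1)*(d - 1)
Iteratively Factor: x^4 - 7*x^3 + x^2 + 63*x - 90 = (x - 3)*(x^3 - 4*x^2 - 11*x + 30) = (x - 3)*(x - 2)*(x^2 - 2*x - 15) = (x - 5)*(x - 3)*(x - 2)*(x + 3)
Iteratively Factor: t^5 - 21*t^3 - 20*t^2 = (t + 1)*(t^4 - t^3 - 20*t^2) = (t + 1)*(t + 4)*(t^3 - 5*t^2) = (t - 5)*(t + 1)*(t + 4)*(t^2) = t*(t - 5)*(t + 1)*(t + 4)*(t)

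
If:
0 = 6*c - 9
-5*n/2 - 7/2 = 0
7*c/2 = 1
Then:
No Solution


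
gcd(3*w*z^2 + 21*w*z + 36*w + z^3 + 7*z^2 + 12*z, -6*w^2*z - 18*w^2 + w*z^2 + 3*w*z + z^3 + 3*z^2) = 3*w*z + 9*w + z^2 + 3*z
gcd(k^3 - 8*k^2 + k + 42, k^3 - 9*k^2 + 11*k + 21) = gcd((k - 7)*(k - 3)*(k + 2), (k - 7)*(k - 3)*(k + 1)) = k^2 - 10*k + 21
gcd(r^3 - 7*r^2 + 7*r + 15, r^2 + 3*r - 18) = r - 3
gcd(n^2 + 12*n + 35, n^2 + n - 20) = n + 5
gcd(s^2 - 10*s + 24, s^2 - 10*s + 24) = s^2 - 10*s + 24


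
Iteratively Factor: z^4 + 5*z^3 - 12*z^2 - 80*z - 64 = (z + 4)*(z^3 + z^2 - 16*z - 16) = (z + 4)^2*(z^2 - 3*z - 4) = (z + 1)*(z + 4)^2*(z - 4)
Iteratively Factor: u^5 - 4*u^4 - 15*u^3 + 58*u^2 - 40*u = (u)*(u^4 - 4*u^3 - 15*u^2 + 58*u - 40) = u*(u - 2)*(u^3 - 2*u^2 - 19*u + 20) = u*(u - 2)*(u - 1)*(u^2 - u - 20) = u*(u - 2)*(u - 1)*(u + 4)*(u - 5)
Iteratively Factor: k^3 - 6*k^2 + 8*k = (k - 2)*(k^2 - 4*k) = k*(k - 2)*(k - 4)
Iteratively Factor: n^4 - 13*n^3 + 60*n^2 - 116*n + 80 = (n - 4)*(n^3 - 9*n^2 + 24*n - 20) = (n - 4)*(n - 2)*(n^2 - 7*n + 10) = (n - 4)*(n - 2)^2*(n - 5)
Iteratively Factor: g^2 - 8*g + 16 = (g - 4)*(g - 4)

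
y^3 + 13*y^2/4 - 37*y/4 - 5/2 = (y - 2)*(y + 1/4)*(y + 5)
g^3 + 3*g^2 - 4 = (g - 1)*(g + 2)^2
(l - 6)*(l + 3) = l^2 - 3*l - 18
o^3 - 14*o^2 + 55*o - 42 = (o - 7)*(o - 6)*(o - 1)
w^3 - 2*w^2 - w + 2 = (w - 2)*(w - 1)*(w + 1)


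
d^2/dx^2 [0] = 0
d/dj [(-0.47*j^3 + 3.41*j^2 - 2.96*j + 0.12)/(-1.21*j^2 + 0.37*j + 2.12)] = (0.5687*j^4 - 0.347799999999999*j^3 - 5.3091*j^2 + 14.7488*j - 6.3196)/(1.4641*j^4 - 0.8954*j^3 - 4.9935*j^2 + 1.5688*j + 4.4944)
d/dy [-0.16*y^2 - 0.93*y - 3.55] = -0.32*y - 0.93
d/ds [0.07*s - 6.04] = 0.0700000000000000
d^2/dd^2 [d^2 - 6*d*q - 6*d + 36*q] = 2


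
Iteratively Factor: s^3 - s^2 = (s - 1)*(s^2) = s*(s - 1)*(s)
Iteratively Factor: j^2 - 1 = (j - 1)*(j + 1)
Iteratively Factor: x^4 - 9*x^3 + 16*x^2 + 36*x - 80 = (x + 2)*(x^3 - 11*x^2 + 38*x - 40) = (x - 2)*(x + 2)*(x^2 - 9*x + 20) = (x - 4)*(x - 2)*(x + 2)*(x - 5)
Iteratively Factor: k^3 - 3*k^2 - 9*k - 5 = (k + 1)*(k^2 - 4*k - 5) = (k - 5)*(k + 1)*(k + 1)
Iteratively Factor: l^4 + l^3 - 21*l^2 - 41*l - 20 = (l + 4)*(l^3 - 3*l^2 - 9*l - 5) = (l - 5)*(l + 4)*(l^2 + 2*l + 1) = (l - 5)*(l + 1)*(l + 4)*(l + 1)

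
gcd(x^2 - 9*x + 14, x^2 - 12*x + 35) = x - 7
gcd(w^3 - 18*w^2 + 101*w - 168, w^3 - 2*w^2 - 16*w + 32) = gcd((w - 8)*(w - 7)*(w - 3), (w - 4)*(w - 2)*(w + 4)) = 1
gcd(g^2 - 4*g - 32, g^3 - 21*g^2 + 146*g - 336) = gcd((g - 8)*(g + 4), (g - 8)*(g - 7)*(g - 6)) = g - 8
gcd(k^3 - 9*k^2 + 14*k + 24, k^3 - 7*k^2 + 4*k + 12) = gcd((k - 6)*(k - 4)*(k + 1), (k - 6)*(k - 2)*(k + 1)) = k^2 - 5*k - 6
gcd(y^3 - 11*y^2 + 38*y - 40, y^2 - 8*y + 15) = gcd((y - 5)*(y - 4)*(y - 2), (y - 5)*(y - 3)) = y - 5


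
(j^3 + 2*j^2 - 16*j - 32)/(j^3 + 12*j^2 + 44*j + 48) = (j - 4)/(j + 6)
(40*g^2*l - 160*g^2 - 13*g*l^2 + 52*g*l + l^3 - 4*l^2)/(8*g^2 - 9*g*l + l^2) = (5*g*l - 20*g - l^2 + 4*l)/(g - l)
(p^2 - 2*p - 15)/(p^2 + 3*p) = (p - 5)/p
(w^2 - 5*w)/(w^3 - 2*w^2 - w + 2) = w*(w - 5)/(w^3 - 2*w^2 - w + 2)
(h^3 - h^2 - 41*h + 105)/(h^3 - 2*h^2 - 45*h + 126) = (h - 5)/(h - 6)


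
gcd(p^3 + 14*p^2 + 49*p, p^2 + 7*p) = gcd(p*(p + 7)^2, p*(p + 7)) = p^2 + 7*p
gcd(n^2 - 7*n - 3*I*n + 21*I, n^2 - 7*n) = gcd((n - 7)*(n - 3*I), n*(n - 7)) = n - 7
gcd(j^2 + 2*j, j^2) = j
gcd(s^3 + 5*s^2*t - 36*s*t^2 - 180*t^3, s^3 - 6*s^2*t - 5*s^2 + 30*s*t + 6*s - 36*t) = s - 6*t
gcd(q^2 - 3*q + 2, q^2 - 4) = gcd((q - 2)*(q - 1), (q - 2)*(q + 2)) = q - 2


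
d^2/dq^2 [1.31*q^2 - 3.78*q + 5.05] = 2.62000000000000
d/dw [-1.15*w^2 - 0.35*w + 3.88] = -2.3*w - 0.35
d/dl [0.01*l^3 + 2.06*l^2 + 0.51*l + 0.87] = 0.03*l^2 + 4.12*l + 0.51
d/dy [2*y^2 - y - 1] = 4*y - 1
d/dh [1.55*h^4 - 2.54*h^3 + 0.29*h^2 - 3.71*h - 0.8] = 6.2*h^3 - 7.62*h^2 + 0.58*h - 3.71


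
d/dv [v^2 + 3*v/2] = 2*v + 3/2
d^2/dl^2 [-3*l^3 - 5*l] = -18*l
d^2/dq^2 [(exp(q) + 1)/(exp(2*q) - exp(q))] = (exp(3*q) + 5*exp(2*q) - 3*exp(q) + 1)*exp(-q)/(exp(3*q) - 3*exp(2*q) + 3*exp(q) - 1)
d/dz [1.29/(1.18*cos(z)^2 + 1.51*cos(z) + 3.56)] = (3.0444*cos(z) + 1.9479)*sin(z)/(1.18*cos(z)^2 + 1.51*cos(z) + 3.56)^2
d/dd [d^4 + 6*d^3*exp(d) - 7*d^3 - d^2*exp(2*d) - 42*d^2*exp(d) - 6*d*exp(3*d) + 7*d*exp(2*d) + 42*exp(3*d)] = 6*d^3*exp(d) + 4*d^3 - 2*d^2*exp(2*d) - 24*d^2*exp(d) - 21*d^2 - 18*d*exp(3*d) + 12*d*exp(2*d) - 84*d*exp(d) + 120*exp(3*d) + 7*exp(2*d)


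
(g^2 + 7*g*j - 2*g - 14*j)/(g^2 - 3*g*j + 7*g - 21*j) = (g^2 + 7*g*j - 2*g - 14*j)/(g^2 - 3*g*j + 7*g - 21*j)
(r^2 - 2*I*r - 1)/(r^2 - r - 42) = (-r^2 + 2*I*r + 1)/(-r^2 + r + 42)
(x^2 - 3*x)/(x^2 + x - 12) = x/(x + 4)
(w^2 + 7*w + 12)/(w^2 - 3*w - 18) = (w + 4)/(w - 6)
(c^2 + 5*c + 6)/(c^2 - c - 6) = (c + 3)/(c - 3)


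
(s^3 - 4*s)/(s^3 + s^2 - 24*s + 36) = s*(s + 2)/(s^2 + 3*s - 18)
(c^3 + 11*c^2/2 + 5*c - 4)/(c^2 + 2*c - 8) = (c^2 + 3*c/2 - 1)/(c - 2)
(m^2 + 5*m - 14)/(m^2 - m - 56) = (m - 2)/(m - 8)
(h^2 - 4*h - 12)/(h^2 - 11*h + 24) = (h^2 - 4*h - 12)/(h^2 - 11*h + 24)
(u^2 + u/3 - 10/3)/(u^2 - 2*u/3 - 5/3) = (u + 2)/(u + 1)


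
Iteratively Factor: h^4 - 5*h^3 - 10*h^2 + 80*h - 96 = (h - 4)*(h^3 - h^2 - 14*h + 24) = (h - 4)*(h - 2)*(h^2 + h - 12) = (h - 4)*(h - 3)*(h - 2)*(h + 4)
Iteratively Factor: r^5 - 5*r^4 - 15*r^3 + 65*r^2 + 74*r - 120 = (r - 5)*(r^4 - 15*r^2 - 10*r + 24) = (r - 5)*(r + 3)*(r^3 - 3*r^2 - 6*r + 8) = (r - 5)*(r - 1)*(r + 3)*(r^2 - 2*r - 8) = (r - 5)*(r - 1)*(r + 2)*(r + 3)*(r - 4)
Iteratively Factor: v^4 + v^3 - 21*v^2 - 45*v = (v)*(v^3 + v^2 - 21*v - 45) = v*(v - 5)*(v^2 + 6*v + 9) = v*(v - 5)*(v + 3)*(v + 3)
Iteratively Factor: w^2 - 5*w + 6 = (w - 3)*(w - 2)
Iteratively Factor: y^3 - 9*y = (y)*(y^2 - 9) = y*(y - 3)*(y + 3)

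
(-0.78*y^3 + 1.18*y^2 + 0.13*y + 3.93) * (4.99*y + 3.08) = -3.8922*y^4 + 3.4858*y^3 + 4.2831*y^2 + 20.0111*y + 12.1044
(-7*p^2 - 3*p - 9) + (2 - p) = -7*p^2 - 4*p - 7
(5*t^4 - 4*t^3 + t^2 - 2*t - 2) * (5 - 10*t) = -50*t^5 + 65*t^4 - 30*t^3 + 25*t^2 + 10*t - 10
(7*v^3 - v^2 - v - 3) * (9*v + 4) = 63*v^4 + 19*v^3 - 13*v^2 - 31*v - 12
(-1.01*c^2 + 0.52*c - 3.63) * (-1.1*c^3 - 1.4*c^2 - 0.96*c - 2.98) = 1.111*c^5 + 0.842*c^4 + 4.2346*c^3 + 7.5926*c^2 + 1.9352*c + 10.8174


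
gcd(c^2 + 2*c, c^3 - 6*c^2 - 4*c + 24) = c + 2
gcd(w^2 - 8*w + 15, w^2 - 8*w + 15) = w^2 - 8*w + 15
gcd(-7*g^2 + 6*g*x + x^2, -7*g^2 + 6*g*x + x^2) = -7*g^2 + 6*g*x + x^2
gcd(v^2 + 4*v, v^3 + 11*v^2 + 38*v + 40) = v + 4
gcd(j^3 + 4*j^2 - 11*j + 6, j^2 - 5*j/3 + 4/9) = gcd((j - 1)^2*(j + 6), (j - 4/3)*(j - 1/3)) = 1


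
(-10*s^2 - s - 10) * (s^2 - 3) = -10*s^4 - s^3 + 20*s^2 + 3*s + 30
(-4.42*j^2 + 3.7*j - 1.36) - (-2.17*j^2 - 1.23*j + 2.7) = -2.25*j^2 + 4.93*j - 4.06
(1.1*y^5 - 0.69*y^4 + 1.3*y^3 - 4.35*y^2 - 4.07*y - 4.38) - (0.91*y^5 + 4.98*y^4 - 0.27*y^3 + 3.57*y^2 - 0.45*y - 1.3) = 0.19*y^5 - 5.67*y^4 + 1.57*y^3 - 7.92*y^2 - 3.62*y - 3.08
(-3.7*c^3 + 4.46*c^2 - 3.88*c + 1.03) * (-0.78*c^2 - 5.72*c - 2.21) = 2.886*c^5 + 17.6852*c^4 - 14.3078*c^3 + 11.5336*c^2 + 2.6832*c - 2.2763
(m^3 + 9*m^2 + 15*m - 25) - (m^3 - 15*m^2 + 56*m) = 24*m^2 - 41*m - 25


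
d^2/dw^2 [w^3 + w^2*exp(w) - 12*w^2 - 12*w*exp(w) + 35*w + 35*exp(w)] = w^2*exp(w) - 8*w*exp(w) + 6*w + 13*exp(w) - 24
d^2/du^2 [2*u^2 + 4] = 4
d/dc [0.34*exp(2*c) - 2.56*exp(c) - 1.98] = (0.68*exp(c) - 2.56)*exp(c)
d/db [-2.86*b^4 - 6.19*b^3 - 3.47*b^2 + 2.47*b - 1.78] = -11.44*b^3 - 18.57*b^2 - 6.94*b + 2.47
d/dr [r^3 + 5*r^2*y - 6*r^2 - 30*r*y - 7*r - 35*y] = 3*r^2 + 10*r*y - 12*r - 30*y - 7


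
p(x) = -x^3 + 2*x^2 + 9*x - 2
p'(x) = -3*x^2 + 4*x + 9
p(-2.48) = 3.23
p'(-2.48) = -19.37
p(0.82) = 6.17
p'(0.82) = 10.26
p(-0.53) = -6.06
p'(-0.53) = 6.04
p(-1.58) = -7.28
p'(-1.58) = -4.81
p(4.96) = -30.18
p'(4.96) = -44.96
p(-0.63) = -6.63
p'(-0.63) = 5.29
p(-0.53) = -6.06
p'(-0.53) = 6.04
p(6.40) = -124.62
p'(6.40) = -88.28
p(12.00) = -1334.00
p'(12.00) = -375.00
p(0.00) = -2.00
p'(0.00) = 9.00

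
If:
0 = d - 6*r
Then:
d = 6*r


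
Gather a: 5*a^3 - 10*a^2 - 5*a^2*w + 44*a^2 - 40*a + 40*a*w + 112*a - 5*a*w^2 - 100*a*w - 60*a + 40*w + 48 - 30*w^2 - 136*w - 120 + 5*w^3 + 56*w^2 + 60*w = 5*a^3 + a^2*(34 - 5*w) + a*(-5*w^2 - 60*w + 12) + 5*w^3 + 26*w^2 - 36*w - 72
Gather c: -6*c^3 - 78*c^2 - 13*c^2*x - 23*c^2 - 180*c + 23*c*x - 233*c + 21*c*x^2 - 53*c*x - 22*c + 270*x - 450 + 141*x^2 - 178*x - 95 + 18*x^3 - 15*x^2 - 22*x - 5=-6*c^3 + c^2*(-13*x - 101) + c*(21*x^2 - 30*x - 435) + 18*x^3 + 126*x^2 + 70*x - 550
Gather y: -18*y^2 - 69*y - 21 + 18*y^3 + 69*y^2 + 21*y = 18*y^3 + 51*y^2 - 48*y - 21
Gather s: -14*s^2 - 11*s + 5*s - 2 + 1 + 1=-14*s^2 - 6*s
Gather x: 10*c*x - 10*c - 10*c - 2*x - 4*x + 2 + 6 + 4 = -20*c + x*(10*c - 6) + 12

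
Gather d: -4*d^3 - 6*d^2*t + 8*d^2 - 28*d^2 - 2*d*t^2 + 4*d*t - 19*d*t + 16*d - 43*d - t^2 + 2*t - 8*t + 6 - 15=-4*d^3 + d^2*(-6*t - 20) + d*(-2*t^2 - 15*t - 27) - t^2 - 6*t - 9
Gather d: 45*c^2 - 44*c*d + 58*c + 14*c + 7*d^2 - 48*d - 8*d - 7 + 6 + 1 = 45*c^2 + 72*c + 7*d^2 + d*(-44*c - 56)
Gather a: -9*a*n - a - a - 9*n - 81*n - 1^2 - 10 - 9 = a*(-9*n - 2) - 90*n - 20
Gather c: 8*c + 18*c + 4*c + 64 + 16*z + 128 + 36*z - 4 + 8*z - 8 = 30*c + 60*z + 180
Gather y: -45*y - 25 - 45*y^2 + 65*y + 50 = -45*y^2 + 20*y + 25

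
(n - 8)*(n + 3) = n^2 - 5*n - 24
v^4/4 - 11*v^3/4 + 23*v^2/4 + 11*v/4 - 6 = (v/4 + 1/4)*(v - 8)*(v - 3)*(v - 1)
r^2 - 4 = (r - 2)*(r + 2)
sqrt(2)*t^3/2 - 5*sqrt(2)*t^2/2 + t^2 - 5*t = t*(t - 5)*(sqrt(2)*t/2 + 1)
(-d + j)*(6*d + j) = -6*d^2 + 5*d*j + j^2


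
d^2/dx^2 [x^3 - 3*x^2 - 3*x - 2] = 6*x - 6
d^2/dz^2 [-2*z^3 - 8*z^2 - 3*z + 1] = -12*z - 16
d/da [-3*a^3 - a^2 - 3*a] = -9*a^2 - 2*a - 3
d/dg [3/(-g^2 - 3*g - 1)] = 3*(2*g + 3)/(g^2 + 3*g + 1)^2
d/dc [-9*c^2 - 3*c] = -18*c - 3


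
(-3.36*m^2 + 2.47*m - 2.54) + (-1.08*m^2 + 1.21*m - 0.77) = -4.44*m^2 + 3.68*m - 3.31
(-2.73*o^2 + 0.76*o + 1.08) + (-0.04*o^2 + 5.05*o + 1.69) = -2.77*o^2 + 5.81*o + 2.77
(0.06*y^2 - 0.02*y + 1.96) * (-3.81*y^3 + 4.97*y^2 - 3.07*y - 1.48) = -0.2286*y^5 + 0.3744*y^4 - 7.7512*y^3 + 9.7138*y^2 - 5.9876*y - 2.9008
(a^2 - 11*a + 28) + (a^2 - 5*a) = 2*a^2 - 16*a + 28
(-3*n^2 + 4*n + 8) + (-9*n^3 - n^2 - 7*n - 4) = -9*n^3 - 4*n^2 - 3*n + 4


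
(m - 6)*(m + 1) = m^2 - 5*m - 6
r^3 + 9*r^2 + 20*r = r*(r + 4)*(r + 5)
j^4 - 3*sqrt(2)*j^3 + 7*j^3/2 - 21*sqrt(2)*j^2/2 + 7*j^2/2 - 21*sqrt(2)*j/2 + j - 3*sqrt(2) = (j + 1/2)*(j + 1)*(j + 2)*(j - 3*sqrt(2))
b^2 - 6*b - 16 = (b - 8)*(b + 2)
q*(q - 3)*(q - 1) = q^3 - 4*q^2 + 3*q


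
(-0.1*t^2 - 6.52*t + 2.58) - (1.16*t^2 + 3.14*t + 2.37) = -1.26*t^2 - 9.66*t + 0.21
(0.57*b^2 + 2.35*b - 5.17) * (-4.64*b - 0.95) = -2.6448*b^3 - 11.4455*b^2 + 21.7563*b + 4.9115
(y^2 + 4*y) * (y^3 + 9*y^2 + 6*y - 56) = y^5 + 13*y^4 + 42*y^3 - 32*y^2 - 224*y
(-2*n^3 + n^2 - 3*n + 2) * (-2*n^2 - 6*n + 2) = 4*n^5 + 10*n^4 - 4*n^3 + 16*n^2 - 18*n + 4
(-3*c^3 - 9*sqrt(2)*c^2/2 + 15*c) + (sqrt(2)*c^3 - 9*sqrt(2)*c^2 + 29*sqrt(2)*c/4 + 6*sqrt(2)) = -3*c^3 + sqrt(2)*c^3 - 27*sqrt(2)*c^2/2 + 29*sqrt(2)*c/4 + 15*c + 6*sqrt(2)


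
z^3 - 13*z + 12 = (z - 3)*(z - 1)*(z + 4)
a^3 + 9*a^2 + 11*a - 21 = (a - 1)*(a + 3)*(a + 7)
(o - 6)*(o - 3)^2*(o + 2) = o^4 - 10*o^3 + 21*o^2 + 36*o - 108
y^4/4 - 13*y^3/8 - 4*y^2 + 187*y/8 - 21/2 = (y/4 + 1)*(y - 7)*(y - 3)*(y - 1/2)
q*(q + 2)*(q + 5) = q^3 + 7*q^2 + 10*q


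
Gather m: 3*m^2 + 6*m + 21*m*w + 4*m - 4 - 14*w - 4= 3*m^2 + m*(21*w + 10) - 14*w - 8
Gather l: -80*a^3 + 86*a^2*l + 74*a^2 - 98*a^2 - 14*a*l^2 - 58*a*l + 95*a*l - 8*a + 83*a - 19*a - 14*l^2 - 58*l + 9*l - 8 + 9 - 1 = -80*a^3 - 24*a^2 + 56*a + l^2*(-14*a - 14) + l*(86*a^2 + 37*a - 49)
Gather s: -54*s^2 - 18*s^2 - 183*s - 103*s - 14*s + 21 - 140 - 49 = -72*s^2 - 300*s - 168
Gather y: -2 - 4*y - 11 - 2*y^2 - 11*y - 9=-2*y^2 - 15*y - 22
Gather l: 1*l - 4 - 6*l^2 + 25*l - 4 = -6*l^2 + 26*l - 8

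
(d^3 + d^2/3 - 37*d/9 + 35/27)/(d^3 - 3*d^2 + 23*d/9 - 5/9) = (d + 7/3)/(d - 1)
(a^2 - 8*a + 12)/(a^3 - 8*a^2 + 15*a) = (a^2 - 8*a + 12)/(a*(a^2 - 8*a + 15))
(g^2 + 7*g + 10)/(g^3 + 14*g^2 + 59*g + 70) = 1/(g + 7)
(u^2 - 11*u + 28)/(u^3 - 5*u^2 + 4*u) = (u - 7)/(u*(u - 1))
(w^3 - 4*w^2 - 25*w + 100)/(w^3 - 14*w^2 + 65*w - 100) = (w + 5)/(w - 5)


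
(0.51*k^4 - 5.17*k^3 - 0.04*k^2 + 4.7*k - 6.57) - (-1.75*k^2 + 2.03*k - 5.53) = 0.51*k^4 - 5.17*k^3 + 1.71*k^2 + 2.67*k - 1.04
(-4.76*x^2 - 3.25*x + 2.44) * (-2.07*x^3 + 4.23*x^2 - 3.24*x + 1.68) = 9.8532*x^5 - 13.4073*x^4 - 3.3759*x^3 + 12.8544*x^2 - 13.3656*x + 4.0992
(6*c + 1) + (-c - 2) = 5*c - 1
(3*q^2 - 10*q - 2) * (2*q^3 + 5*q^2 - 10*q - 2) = 6*q^5 - 5*q^4 - 84*q^3 + 84*q^2 + 40*q + 4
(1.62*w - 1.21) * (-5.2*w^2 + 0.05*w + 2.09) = -8.424*w^3 + 6.373*w^2 + 3.3253*w - 2.5289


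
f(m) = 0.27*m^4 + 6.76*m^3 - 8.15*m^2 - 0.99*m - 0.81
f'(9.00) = 2282.31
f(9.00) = 6029.64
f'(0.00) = -0.99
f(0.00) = -0.81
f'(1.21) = 10.89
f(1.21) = -1.39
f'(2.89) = 147.35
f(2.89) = 110.26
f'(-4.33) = 362.14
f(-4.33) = -603.21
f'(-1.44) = 61.31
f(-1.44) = -35.31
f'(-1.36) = 55.97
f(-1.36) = -30.62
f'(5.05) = 572.98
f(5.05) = 832.55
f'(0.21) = -3.51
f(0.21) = -1.31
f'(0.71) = -1.95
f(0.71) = -3.13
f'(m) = 1.08*m^3 + 20.28*m^2 - 16.3*m - 0.99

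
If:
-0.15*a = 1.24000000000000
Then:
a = -8.27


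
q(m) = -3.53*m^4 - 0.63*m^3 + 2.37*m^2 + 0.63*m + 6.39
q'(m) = -14.12*m^3 - 1.89*m^2 + 4.74*m + 0.63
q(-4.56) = -1413.75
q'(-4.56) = 1278.56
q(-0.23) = 6.37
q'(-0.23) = -0.39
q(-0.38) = 6.45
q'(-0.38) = -0.67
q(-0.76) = 6.38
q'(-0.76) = 2.13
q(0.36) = 6.84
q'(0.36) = 1.43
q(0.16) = 6.55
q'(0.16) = 1.28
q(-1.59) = -8.65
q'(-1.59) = 45.07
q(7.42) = -10815.98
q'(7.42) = -5836.54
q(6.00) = -4615.47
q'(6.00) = -3088.89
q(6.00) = -4615.47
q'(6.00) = -3088.89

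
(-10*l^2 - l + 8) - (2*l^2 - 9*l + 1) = -12*l^2 + 8*l + 7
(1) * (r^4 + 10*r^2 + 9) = r^4 + 10*r^2 + 9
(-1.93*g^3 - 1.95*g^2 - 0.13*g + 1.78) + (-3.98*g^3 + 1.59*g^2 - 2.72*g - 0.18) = -5.91*g^3 - 0.36*g^2 - 2.85*g + 1.6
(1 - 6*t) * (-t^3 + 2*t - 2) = 6*t^4 - t^3 - 12*t^2 + 14*t - 2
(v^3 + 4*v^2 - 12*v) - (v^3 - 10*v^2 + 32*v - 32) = 14*v^2 - 44*v + 32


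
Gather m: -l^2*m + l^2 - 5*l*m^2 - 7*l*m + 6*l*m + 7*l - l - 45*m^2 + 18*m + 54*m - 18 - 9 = l^2 + 6*l + m^2*(-5*l - 45) + m*(-l^2 - l + 72) - 27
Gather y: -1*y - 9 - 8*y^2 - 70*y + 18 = -8*y^2 - 71*y + 9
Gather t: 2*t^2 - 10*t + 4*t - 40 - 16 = 2*t^2 - 6*t - 56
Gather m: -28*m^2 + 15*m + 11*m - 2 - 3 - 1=-28*m^2 + 26*m - 6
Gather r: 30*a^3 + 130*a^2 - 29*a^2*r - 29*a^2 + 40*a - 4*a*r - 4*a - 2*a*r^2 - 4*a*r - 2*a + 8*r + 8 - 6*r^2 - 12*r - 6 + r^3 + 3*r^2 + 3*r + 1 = 30*a^3 + 101*a^2 + 34*a + r^3 + r^2*(-2*a - 3) + r*(-29*a^2 - 8*a - 1) + 3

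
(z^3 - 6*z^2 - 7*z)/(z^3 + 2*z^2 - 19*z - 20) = z*(z - 7)/(z^2 + z - 20)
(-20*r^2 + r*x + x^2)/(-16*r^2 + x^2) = (5*r + x)/(4*r + x)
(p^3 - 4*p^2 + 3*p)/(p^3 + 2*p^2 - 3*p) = (p - 3)/(p + 3)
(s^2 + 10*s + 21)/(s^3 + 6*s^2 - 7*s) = (s + 3)/(s*(s - 1))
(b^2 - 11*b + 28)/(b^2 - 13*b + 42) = (b - 4)/(b - 6)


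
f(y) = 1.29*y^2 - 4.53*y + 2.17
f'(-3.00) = -12.27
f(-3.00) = 27.37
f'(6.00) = 10.95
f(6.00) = 21.43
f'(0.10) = -4.27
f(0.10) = 1.73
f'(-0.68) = -6.28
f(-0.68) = 5.85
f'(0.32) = -3.70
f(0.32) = 0.85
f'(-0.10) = -4.79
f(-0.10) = 2.64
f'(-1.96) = -9.59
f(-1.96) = 16.00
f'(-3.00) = -12.27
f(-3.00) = 27.37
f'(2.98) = 3.16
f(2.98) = 0.13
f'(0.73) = -2.65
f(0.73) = -0.45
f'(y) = 2.58*y - 4.53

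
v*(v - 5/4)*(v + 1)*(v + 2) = v^4 + 7*v^3/4 - 7*v^2/4 - 5*v/2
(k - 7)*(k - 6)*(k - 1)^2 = k^4 - 15*k^3 + 69*k^2 - 97*k + 42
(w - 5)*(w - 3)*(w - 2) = w^3 - 10*w^2 + 31*w - 30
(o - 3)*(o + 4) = o^2 + o - 12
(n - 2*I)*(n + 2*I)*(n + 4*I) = n^3 + 4*I*n^2 + 4*n + 16*I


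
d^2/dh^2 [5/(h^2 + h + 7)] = 10*(-h^2 - h + (2*h + 1)^2 - 7)/(h^2 + h + 7)^3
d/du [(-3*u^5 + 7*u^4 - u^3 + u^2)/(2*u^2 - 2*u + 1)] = u*(-18*u^5 + 52*u^4 - 59*u^3 + 32*u^2 - 5*u + 2)/(4*u^4 - 8*u^3 + 8*u^2 - 4*u + 1)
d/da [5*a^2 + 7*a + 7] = 10*a + 7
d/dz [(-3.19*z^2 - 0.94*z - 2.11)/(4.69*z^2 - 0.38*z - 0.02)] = (5.6208*z^2 + 19.9194*z - 0.783)/(21.9961*z^4 - 3.5644*z^3 - 0.0432*z^2 + 0.0152*z + 0.0004)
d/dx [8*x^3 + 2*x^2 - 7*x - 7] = 24*x^2 + 4*x - 7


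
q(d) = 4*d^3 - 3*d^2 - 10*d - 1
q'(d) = 12*d^2 - 6*d - 10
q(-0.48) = 2.67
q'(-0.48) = -4.36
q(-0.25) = 1.25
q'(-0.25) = -7.75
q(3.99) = 165.42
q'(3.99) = 157.10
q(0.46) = -5.85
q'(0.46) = -10.22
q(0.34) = -4.59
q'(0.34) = -10.65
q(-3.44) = -164.93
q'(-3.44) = 152.64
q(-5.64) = -757.65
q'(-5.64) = 405.56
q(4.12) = 186.61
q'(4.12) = 168.97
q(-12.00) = -7225.00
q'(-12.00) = 1790.00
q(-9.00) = -3070.00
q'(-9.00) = 1016.00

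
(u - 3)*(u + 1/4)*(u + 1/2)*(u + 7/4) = u^4 - u^3/2 - 97*u^2/16 - 131*u/32 - 21/32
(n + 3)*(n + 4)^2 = n^3 + 11*n^2 + 40*n + 48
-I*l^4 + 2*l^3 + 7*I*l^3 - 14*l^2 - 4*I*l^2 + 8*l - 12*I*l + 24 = (l - 6)*(l - 2)*(l + 2*I)*(-I*l - I)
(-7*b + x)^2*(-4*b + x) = -196*b^3 + 105*b^2*x - 18*b*x^2 + x^3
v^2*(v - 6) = v^3 - 6*v^2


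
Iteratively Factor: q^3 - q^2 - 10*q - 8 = (q - 4)*(q^2 + 3*q + 2) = (q - 4)*(q + 1)*(q + 2)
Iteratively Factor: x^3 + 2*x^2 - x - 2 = (x + 1)*(x^2 + x - 2) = (x - 1)*(x + 1)*(x + 2)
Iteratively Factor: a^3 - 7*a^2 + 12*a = (a - 3)*(a^2 - 4*a) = a*(a - 3)*(a - 4)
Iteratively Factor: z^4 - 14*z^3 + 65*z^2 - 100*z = (z)*(z^3 - 14*z^2 + 65*z - 100) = z*(z - 4)*(z^2 - 10*z + 25) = z*(z - 5)*(z - 4)*(z - 5)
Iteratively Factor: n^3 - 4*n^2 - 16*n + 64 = (n - 4)*(n^2 - 16) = (n - 4)*(n + 4)*(n - 4)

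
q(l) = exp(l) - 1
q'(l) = exp(l)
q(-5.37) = -1.00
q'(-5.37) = 0.00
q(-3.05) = -0.95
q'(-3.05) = 0.05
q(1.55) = 3.71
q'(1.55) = 4.71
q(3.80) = 43.70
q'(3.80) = 44.70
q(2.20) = 8.03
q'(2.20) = 9.03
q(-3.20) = -0.96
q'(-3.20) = 0.04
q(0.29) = 0.34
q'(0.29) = 1.34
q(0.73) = 1.08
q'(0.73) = 2.08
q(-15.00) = -1.00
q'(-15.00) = 0.00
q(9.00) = 8102.08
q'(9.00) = 8103.08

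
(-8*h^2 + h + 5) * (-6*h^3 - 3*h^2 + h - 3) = 48*h^5 + 18*h^4 - 41*h^3 + 10*h^2 + 2*h - 15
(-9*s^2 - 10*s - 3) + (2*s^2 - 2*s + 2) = -7*s^2 - 12*s - 1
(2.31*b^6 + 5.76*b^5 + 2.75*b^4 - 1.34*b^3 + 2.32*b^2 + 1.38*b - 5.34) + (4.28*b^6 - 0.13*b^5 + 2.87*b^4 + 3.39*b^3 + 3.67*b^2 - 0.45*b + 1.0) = 6.59*b^6 + 5.63*b^5 + 5.62*b^4 + 2.05*b^3 + 5.99*b^2 + 0.93*b - 4.34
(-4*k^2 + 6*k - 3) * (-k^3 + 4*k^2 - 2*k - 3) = 4*k^5 - 22*k^4 + 35*k^3 - 12*k^2 - 12*k + 9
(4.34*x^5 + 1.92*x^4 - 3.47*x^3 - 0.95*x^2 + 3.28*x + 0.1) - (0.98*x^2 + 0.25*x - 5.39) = 4.34*x^5 + 1.92*x^4 - 3.47*x^3 - 1.93*x^2 + 3.03*x + 5.49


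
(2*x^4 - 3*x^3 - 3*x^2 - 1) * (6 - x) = -2*x^5 + 15*x^4 - 15*x^3 - 18*x^2 + x - 6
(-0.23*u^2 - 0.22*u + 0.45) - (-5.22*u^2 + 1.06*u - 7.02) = 4.99*u^2 - 1.28*u + 7.47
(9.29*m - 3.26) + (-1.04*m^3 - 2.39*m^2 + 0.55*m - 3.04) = -1.04*m^3 - 2.39*m^2 + 9.84*m - 6.3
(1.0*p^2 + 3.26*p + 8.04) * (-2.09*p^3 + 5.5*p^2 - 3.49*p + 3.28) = -2.09*p^5 - 1.3134*p^4 - 2.3636*p^3 + 36.1226*p^2 - 17.3668*p + 26.3712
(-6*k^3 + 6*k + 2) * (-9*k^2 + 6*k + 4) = 54*k^5 - 36*k^4 - 78*k^3 + 18*k^2 + 36*k + 8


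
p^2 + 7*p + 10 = (p + 2)*(p + 5)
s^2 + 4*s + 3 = (s + 1)*(s + 3)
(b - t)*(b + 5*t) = b^2 + 4*b*t - 5*t^2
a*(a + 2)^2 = a^3 + 4*a^2 + 4*a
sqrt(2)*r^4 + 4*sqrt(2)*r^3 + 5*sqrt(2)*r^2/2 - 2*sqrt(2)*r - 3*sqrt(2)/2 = (r + 1)*(r + 3)*(r - sqrt(2)/2)*(sqrt(2)*r + 1)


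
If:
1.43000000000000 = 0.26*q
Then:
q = 5.50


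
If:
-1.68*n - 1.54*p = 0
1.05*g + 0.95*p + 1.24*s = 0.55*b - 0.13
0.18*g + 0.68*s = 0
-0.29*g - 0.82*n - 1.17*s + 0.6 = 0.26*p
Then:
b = -4.69604519774011*s - 1.87149460708783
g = -3.77777777777778*s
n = 1.11864406779661 - 0.13879472693032*s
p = 0.151412429378531*s - 1.22033898305085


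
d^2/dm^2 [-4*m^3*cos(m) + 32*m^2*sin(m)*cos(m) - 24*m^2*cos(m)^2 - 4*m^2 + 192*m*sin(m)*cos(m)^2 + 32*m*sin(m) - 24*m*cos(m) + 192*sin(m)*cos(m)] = 4*m^3*cos(m) + 24*m^2*sin(m) - 64*m^2*sin(2*m) + 48*m^2*cos(2*m) - 80*m*sin(m) + 96*m*sin(2*m) - 432*m*sin(3*m) + 128*m*cos(2*m) + 48*sin(m) - 352*sin(2*m) + 160*cos(m) - 24*cos(2*m) + 288*cos(3*m) - 32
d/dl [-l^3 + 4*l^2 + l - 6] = -3*l^2 + 8*l + 1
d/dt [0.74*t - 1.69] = 0.740000000000000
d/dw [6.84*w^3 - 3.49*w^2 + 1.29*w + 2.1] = 20.52*w^2 - 6.98*w + 1.29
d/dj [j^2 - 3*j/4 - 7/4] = 2*j - 3/4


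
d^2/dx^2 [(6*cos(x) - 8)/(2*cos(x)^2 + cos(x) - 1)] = 2*(-108*sin(x)^4*cos(x) + 70*sin(x)^4 - 77*sin(x)^2 + 4*cos(x) - 21*cos(3*x) + 6*cos(5*x) - 11)/(-2*sin(x)^2 + cos(x) + 1)^3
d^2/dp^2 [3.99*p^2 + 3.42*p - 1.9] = 7.98000000000000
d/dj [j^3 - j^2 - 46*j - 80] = 3*j^2 - 2*j - 46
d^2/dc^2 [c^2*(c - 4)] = 6*c - 8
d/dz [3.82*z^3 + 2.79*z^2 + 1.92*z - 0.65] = 11.46*z^2 + 5.58*z + 1.92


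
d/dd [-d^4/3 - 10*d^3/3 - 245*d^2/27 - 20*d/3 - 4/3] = -4*d^3/3 - 10*d^2 - 490*d/27 - 20/3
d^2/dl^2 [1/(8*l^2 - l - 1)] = 2*(64*l^2 - 8*l - (16*l - 1)^2 - 8)/(-8*l^2 + l + 1)^3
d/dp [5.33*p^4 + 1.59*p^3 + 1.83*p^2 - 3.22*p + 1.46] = 21.32*p^3 + 4.77*p^2 + 3.66*p - 3.22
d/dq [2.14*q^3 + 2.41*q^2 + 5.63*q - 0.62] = 6.42*q^2 + 4.82*q + 5.63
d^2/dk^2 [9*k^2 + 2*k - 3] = 18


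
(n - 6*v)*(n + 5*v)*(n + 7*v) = n^3 + 6*n^2*v - 37*n*v^2 - 210*v^3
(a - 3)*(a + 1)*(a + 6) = a^3 + 4*a^2 - 15*a - 18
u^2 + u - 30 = (u - 5)*(u + 6)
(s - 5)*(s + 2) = s^2 - 3*s - 10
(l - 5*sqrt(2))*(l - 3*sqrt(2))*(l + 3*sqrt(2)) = l^3 - 5*sqrt(2)*l^2 - 18*l + 90*sqrt(2)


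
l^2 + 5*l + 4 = (l + 1)*(l + 4)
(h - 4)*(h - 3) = h^2 - 7*h + 12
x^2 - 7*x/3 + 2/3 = (x - 2)*(x - 1/3)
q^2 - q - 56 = (q - 8)*(q + 7)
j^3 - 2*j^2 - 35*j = j*(j - 7)*(j + 5)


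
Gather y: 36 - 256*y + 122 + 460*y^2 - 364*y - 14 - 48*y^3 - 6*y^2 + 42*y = -48*y^3 + 454*y^2 - 578*y + 144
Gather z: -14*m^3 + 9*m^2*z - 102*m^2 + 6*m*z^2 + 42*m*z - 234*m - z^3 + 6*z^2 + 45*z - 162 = -14*m^3 - 102*m^2 - 234*m - z^3 + z^2*(6*m + 6) + z*(9*m^2 + 42*m + 45) - 162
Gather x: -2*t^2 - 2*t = -2*t^2 - 2*t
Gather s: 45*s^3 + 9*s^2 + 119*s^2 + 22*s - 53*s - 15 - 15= 45*s^3 + 128*s^2 - 31*s - 30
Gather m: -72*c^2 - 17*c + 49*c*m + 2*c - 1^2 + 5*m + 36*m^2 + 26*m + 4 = -72*c^2 - 15*c + 36*m^2 + m*(49*c + 31) + 3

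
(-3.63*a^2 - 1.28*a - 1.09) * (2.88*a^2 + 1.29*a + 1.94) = -10.4544*a^4 - 8.3691*a^3 - 11.8326*a^2 - 3.8893*a - 2.1146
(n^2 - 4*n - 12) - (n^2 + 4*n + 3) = -8*n - 15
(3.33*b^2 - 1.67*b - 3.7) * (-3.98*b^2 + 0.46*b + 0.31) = -13.2534*b^4 + 8.1784*b^3 + 14.9901*b^2 - 2.2197*b - 1.147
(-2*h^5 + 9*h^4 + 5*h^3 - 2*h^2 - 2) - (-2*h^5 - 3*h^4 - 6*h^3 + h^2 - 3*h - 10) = 12*h^4 + 11*h^3 - 3*h^2 + 3*h + 8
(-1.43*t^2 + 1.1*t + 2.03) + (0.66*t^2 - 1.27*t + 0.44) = -0.77*t^2 - 0.17*t + 2.47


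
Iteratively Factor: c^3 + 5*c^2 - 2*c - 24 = (c - 2)*(c^2 + 7*c + 12) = (c - 2)*(c + 4)*(c + 3)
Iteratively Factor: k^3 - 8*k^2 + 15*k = (k)*(k^2 - 8*k + 15) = k*(k - 5)*(k - 3)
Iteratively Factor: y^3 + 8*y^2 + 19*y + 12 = (y + 4)*(y^2 + 4*y + 3) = (y + 1)*(y + 4)*(y + 3)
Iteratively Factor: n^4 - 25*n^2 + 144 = (n + 3)*(n^3 - 3*n^2 - 16*n + 48) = (n + 3)*(n + 4)*(n^2 - 7*n + 12) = (n - 4)*(n + 3)*(n + 4)*(n - 3)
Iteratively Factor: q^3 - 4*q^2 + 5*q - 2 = (q - 2)*(q^2 - 2*q + 1) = (q - 2)*(q - 1)*(q - 1)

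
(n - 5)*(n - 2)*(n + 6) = n^3 - n^2 - 32*n + 60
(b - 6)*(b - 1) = b^2 - 7*b + 6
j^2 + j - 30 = (j - 5)*(j + 6)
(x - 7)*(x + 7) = x^2 - 49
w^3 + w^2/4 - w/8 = w*(w - 1/4)*(w + 1/2)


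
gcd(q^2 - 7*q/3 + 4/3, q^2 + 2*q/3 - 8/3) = q - 4/3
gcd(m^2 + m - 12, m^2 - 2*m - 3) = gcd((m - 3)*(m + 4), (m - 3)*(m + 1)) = m - 3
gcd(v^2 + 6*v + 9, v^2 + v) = 1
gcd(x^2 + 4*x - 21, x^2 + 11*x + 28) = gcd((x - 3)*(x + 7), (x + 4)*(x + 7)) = x + 7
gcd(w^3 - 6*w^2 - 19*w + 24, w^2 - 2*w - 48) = w - 8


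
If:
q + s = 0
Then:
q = -s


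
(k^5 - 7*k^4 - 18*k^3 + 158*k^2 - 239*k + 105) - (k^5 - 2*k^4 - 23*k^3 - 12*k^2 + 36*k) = -5*k^4 + 5*k^3 + 170*k^2 - 275*k + 105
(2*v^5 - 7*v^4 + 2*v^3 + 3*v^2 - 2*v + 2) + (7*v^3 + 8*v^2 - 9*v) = 2*v^5 - 7*v^4 + 9*v^3 + 11*v^2 - 11*v + 2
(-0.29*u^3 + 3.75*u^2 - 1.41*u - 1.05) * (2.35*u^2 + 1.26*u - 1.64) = -0.6815*u^5 + 8.4471*u^4 + 1.8871*u^3 - 10.3941*u^2 + 0.9894*u + 1.722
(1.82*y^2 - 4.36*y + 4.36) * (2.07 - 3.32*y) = -6.0424*y^3 + 18.2426*y^2 - 23.5004*y + 9.0252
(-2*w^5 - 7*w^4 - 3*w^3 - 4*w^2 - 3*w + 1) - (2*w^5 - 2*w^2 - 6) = -4*w^5 - 7*w^4 - 3*w^3 - 2*w^2 - 3*w + 7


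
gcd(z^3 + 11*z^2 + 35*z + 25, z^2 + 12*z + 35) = z + 5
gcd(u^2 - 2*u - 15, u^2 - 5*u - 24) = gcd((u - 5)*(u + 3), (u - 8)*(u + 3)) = u + 3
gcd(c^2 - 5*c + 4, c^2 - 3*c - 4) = c - 4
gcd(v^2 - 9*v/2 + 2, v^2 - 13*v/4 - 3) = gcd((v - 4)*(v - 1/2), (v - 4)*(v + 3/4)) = v - 4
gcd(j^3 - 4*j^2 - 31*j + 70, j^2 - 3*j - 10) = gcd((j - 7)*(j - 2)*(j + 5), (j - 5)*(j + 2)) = 1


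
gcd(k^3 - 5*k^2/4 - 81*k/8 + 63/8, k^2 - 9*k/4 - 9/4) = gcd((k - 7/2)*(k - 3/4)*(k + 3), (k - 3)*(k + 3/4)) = 1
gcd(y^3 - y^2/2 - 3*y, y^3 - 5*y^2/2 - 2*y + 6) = y^2 - y/2 - 3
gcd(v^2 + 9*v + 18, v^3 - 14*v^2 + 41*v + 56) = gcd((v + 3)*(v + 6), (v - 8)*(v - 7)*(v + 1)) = 1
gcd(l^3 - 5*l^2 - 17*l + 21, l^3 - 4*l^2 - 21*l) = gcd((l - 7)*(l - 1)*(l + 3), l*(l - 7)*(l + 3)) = l^2 - 4*l - 21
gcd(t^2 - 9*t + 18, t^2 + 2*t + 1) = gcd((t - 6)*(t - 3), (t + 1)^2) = 1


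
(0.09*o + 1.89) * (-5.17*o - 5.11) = -0.4653*o^2 - 10.2312*o - 9.6579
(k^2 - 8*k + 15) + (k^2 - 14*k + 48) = 2*k^2 - 22*k + 63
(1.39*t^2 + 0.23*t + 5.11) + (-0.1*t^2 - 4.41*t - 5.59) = 1.29*t^2 - 4.18*t - 0.48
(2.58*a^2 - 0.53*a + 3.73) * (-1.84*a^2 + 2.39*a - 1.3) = -4.7472*a^4 + 7.1414*a^3 - 11.4839*a^2 + 9.6037*a - 4.849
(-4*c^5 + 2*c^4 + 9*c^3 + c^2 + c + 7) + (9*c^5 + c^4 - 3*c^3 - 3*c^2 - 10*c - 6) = 5*c^5 + 3*c^4 + 6*c^3 - 2*c^2 - 9*c + 1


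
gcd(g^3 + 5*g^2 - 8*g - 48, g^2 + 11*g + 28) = g + 4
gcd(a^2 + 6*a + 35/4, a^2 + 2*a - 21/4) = a + 7/2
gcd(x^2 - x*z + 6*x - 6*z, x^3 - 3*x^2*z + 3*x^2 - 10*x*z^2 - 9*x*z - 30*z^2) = 1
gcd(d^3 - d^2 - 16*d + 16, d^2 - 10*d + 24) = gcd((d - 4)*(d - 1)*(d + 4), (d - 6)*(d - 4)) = d - 4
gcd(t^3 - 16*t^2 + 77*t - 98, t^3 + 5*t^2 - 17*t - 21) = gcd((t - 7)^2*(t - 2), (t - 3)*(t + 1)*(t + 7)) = 1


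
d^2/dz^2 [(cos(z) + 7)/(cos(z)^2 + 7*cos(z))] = (sin(z)^2 + 1)/cos(z)^3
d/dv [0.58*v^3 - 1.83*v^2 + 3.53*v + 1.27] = 1.74*v^2 - 3.66*v + 3.53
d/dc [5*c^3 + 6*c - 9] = 15*c^2 + 6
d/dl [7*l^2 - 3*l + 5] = 14*l - 3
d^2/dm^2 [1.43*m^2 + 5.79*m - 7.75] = 2.86000000000000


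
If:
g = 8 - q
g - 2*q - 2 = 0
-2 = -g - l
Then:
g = 6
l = -4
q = 2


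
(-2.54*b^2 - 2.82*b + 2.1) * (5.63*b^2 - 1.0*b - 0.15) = -14.3002*b^4 - 13.3366*b^3 + 15.024*b^2 - 1.677*b - 0.315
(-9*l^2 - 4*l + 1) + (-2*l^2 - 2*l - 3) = -11*l^2 - 6*l - 2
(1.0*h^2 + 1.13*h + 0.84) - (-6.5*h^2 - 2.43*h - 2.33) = 7.5*h^2 + 3.56*h + 3.17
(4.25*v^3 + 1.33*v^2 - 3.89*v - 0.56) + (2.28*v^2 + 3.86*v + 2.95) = 4.25*v^3 + 3.61*v^2 - 0.0300000000000002*v + 2.39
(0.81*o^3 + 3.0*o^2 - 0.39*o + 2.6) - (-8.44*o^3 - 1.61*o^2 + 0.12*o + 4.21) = 9.25*o^3 + 4.61*o^2 - 0.51*o - 1.61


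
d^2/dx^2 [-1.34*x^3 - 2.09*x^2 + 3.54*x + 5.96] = -8.04*x - 4.18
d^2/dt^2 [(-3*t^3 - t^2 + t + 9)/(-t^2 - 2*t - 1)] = 12*(t - 4)/(t^4 + 4*t^3 + 6*t^2 + 4*t + 1)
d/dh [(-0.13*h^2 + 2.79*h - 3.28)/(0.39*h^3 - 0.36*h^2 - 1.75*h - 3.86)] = (0.0507*h^4 - 2.1762*h^3 + 5.0695*h^2 - 1.358*h - 16.5094)/(0.1521*h^6 - 0.2808*h^5 - 1.2354*h^4 - 1.7508*h^3 + 5.8417*h^2 + 13.51*h + 14.8996)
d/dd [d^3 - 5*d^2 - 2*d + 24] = 3*d^2 - 10*d - 2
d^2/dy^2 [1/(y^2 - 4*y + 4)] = 6/(y^4 - 8*y^3 + 24*y^2 - 32*y + 16)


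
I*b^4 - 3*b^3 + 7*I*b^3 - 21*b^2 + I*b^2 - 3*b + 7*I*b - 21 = (b + 7)*(b + I)*(b + 3*I)*(I*b + 1)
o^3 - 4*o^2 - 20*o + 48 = (o - 6)*(o - 2)*(o + 4)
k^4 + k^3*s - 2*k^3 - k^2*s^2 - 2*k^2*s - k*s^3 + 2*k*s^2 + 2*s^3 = (k - 2)*(k - s)*(k + s)^2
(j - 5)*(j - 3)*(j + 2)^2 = j^4 - 4*j^3 - 13*j^2 + 28*j + 60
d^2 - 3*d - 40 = (d - 8)*(d + 5)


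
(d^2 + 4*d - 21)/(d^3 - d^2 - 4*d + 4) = (d^2 + 4*d - 21)/(d^3 - d^2 - 4*d + 4)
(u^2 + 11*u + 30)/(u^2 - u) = (u^2 + 11*u + 30)/(u*(u - 1))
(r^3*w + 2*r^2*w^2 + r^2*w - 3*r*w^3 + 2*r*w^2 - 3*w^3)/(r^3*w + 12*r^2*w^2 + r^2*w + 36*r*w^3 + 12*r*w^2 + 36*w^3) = (r^2 + 2*r*w - 3*w^2)/(r^2 + 12*r*w + 36*w^2)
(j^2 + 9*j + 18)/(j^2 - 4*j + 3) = (j^2 + 9*j + 18)/(j^2 - 4*j + 3)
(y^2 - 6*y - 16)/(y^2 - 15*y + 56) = (y + 2)/(y - 7)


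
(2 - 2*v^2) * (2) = 4 - 4*v^2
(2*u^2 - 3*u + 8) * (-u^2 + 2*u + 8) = -2*u^4 + 7*u^3 + 2*u^2 - 8*u + 64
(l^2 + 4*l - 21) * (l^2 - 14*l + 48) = l^4 - 10*l^3 - 29*l^2 + 486*l - 1008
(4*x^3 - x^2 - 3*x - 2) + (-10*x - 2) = 4*x^3 - x^2 - 13*x - 4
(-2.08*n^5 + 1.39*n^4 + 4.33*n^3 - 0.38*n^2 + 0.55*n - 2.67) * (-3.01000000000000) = 6.2608*n^5 - 4.1839*n^4 - 13.0333*n^3 + 1.1438*n^2 - 1.6555*n + 8.0367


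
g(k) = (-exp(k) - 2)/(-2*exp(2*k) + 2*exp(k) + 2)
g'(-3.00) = 0.02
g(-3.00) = -0.98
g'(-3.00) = 0.02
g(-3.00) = -0.98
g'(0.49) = -6473.86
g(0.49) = 56.51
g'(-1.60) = 0.01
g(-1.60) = -0.95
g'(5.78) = -0.00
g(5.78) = 0.00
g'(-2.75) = 0.02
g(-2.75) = -0.97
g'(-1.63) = 0.01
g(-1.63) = -0.95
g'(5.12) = -0.00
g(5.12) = 0.00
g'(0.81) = -4.50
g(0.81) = 1.18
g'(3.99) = -0.01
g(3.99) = 0.01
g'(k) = (-exp(k) - 2)*(4*exp(2*k) - 2*exp(k))/(-2*exp(2*k) + 2*exp(k) + 2)^2 - exp(k)/(-2*exp(2*k) + 2*exp(k) + 2) = (-(exp(k) + 2)*(2*exp(k) - 1) + exp(2*k) - exp(k) - 1)*exp(k)/(2*(-exp(2*k) + exp(k) + 1)^2)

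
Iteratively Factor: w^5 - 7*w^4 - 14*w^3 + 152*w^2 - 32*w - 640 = (w + 4)*(w^4 - 11*w^3 + 30*w^2 + 32*w - 160) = (w + 2)*(w + 4)*(w^3 - 13*w^2 + 56*w - 80) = (w - 4)*(w + 2)*(w + 4)*(w^2 - 9*w + 20) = (w - 4)^2*(w + 2)*(w + 4)*(w - 5)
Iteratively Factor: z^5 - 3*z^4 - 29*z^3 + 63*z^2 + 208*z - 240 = (z + 4)*(z^4 - 7*z^3 - z^2 + 67*z - 60) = (z - 1)*(z + 4)*(z^3 - 6*z^2 - 7*z + 60) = (z - 5)*(z - 1)*(z + 4)*(z^2 - z - 12) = (z - 5)*(z - 4)*(z - 1)*(z + 4)*(z + 3)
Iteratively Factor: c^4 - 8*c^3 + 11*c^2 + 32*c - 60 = (c - 3)*(c^3 - 5*c^2 - 4*c + 20) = (c - 3)*(c - 2)*(c^2 - 3*c - 10) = (c - 5)*(c - 3)*(c - 2)*(c + 2)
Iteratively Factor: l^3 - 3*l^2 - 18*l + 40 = (l - 5)*(l^2 + 2*l - 8) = (l - 5)*(l - 2)*(l + 4)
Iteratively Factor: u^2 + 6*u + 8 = (u + 2)*(u + 4)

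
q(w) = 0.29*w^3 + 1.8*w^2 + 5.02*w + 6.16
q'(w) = 0.87*w^2 + 3.6*w + 5.02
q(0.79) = 11.39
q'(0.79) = 8.41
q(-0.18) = 5.31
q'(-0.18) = 4.40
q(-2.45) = 0.40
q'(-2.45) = 1.42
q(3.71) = 64.37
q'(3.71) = 30.35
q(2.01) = 25.88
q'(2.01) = 15.77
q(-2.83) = -0.20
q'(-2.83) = 1.80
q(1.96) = 25.10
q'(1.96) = 15.42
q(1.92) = 24.49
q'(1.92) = 15.14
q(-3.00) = -0.53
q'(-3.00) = 2.05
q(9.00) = 408.55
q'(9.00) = 107.89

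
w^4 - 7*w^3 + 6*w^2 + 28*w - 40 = (w - 5)*(w - 2)^2*(w + 2)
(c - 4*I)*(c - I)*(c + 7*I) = c^3 + 2*I*c^2 + 31*c - 28*I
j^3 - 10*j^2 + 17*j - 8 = (j - 8)*(j - 1)^2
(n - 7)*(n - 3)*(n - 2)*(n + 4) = n^4 - 8*n^3 - 7*n^2 + 122*n - 168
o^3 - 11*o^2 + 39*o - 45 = (o - 5)*(o - 3)^2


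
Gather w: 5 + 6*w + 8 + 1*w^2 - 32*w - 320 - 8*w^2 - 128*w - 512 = -7*w^2 - 154*w - 819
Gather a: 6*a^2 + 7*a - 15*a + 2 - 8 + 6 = 6*a^2 - 8*a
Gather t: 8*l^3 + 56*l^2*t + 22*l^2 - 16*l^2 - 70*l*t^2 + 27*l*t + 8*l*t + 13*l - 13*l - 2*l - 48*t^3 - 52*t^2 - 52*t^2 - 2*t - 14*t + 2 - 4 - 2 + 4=8*l^3 + 6*l^2 - 2*l - 48*t^3 + t^2*(-70*l - 104) + t*(56*l^2 + 35*l - 16)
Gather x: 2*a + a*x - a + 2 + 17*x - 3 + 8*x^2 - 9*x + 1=a + 8*x^2 + x*(a + 8)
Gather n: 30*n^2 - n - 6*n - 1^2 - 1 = 30*n^2 - 7*n - 2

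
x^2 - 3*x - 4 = (x - 4)*(x + 1)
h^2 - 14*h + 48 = (h - 8)*(h - 6)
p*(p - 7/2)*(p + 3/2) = p^3 - 2*p^2 - 21*p/4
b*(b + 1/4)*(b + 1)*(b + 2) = b^4 + 13*b^3/4 + 11*b^2/4 + b/2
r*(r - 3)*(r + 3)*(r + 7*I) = r^4 + 7*I*r^3 - 9*r^2 - 63*I*r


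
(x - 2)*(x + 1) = x^2 - x - 2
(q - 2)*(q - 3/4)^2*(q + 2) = q^4 - 3*q^3/2 - 55*q^2/16 + 6*q - 9/4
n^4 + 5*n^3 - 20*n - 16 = (n - 2)*(n + 1)*(n + 2)*(n + 4)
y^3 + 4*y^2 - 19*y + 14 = (y - 2)*(y - 1)*(y + 7)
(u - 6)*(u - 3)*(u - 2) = u^3 - 11*u^2 + 36*u - 36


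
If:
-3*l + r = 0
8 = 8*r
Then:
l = 1/3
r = 1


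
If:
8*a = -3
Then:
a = -3/8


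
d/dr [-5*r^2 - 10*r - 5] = -10*r - 10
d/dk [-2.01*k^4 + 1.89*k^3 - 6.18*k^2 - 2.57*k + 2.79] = -8.04*k^3 + 5.67*k^2 - 12.36*k - 2.57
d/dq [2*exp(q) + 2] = 2*exp(q)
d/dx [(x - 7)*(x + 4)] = 2*x - 3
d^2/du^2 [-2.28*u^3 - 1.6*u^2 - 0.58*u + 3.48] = -13.68*u - 3.2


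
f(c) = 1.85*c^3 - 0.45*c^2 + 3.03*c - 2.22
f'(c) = 5.55*c^2 - 0.9*c + 3.03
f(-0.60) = -4.60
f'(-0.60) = 5.57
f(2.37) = 27.06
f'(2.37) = 32.07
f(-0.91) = -6.74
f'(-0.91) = 8.44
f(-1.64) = -16.56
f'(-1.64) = 19.43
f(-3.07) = -69.29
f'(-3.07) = 58.10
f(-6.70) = -599.13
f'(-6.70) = 258.20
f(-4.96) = -254.06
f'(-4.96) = 144.03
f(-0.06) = -2.40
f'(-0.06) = 3.10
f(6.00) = 399.36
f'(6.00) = 197.43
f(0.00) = -2.22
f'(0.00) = 3.03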